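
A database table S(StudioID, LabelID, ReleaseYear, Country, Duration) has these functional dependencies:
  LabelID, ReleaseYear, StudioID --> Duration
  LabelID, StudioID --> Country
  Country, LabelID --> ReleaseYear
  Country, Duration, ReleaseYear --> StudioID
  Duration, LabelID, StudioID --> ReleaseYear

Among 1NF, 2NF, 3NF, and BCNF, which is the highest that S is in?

1NF

Candidate keys: {Country, Duration, LabelID}, {LabelID, StudioID}. Prime attributes: {Country, Duration, LabelID, StudioID}.
For Country, LabelID --> ReleaseYear we have {Country, LabelID}⁺ = {Country, LabelID, ReleaseYear}; {Country, LabelID} is not a superkey, so BCNF fails.
Country, LabelID --> ReleaseYear determines the non-prime attribute {ReleaseYear} from a non-superkey — 3NF is violated.
{Country, LabelID} is a proper subset of the key {Country, Duration, LabelID}, and {Country, LabelID}⁺ contains the non-prime attribute {ReleaseYear} — a partial dependency, so 2NF is violated.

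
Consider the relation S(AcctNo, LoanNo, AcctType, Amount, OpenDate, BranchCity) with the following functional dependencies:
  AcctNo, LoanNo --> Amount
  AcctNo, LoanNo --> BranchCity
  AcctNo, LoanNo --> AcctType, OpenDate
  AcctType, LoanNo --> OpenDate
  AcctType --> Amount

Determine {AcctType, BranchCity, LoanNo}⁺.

{AcctType, Amount, BranchCity, LoanNo, OpenDate}

Start with {AcctType, BranchCity, LoanNo}.
AcctType, LoanNo --> OpenDate applies; add {OpenDate} → now {AcctType, BranchCity, LoanNo, OpenDate}.
AcctType --> Amount applies; add {Amount} → now {AcctType, Amount, BranchCity, LoanNo, OpenDate}.
No further FD applies.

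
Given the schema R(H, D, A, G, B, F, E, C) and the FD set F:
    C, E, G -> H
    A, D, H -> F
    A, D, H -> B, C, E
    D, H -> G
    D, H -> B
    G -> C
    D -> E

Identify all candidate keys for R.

{A, D, G}, {A, D, H}

No FD produces {A, D}, so they must be in every candidate key.
{A, D, G}⁺ = {A, B, C, D, E, F, G, H} — all of the relation — so {A, D, G} is a candidate key.
{A, D, H}⁺ = {A, B, C, D, E, F, G, H} — all of the relation — so {A, D, H} is a candidate key.
Any other superkey properly contains one of these, so there are no further candidate keys.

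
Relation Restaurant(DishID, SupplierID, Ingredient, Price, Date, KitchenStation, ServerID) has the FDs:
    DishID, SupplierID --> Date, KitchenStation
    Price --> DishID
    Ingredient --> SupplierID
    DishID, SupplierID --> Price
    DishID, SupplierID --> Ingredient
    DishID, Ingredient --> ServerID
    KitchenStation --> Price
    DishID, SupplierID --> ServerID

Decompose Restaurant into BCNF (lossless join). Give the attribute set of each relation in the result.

Candidate keys of the original relation: {DishID, Ingredient}, {DishID, SupplierID}, {Ingredient, KitchenStation}, {Ingredient, Price}, {KitchenStation, SupplierID}, {Price, SupplierID}.
In {Date, DishID, Ingredient, KitchenStation, Price, ServerID, SupplierID}, {Price} is not a superkey ({Price}⁺ restricted to this set is {DishID, Price}), so split on Price --> DishID into {DishID, Price} and {Date, Ingredient, KitchenStation, Price, ServerID, SupplierID}.
{DishID, Price} has no BCNF violation.
In {Date, Ingredient, KitchenStation, Price, ServerID, SupplierID}, {Ingredient} is not a superkey ({Ingredient}⁺ restricted to this set is {Ingredient, SupplierID}), so split on Ingredient --> SupplierID into {Ingredient, SupplierID} and {Date, Ingredient, KitchenStation, Price, ServerID}.
{Ingredient, SupplierID} has no BCNF violation.
In {Date, Ingredient, KitchenStation, Price, ServerID}, {KitchenStation} is not a superkey ({KitchenStation}⁺ restricted to this set is {KitchenStation, Price}), so split on KitchenStation --> Price into {KitchenStation, Price} and {Date, Ingredient, KitchenStation, ServerID}.
{KitchenStation, Price} has no BCNF violation.
{Date, Ingredient, KitchenStation, ServerID} has no BCNF violation.

{Date, Ingredient, KitchenStation, ServerID}; {DishID, Price}; {Ingredient, SupplierID}; {KitchenStation, Price}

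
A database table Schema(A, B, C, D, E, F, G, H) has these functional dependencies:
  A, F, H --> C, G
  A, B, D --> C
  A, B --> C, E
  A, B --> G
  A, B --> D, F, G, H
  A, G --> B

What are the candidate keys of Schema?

{A, B}, {A, F, H}, {A, G}

Attributes never on any right-hand side: {A} — every candidate key must contain it.
{A, B}⁺ = {A, B, C, D, E, F, G, H}, which is every attribute, so {A, B} is a candidate key.
{A, G}⁺ = {A, B, C, D, E, F, G, H}, which is every attribute, so {A, G} is a candidate key.
{A, F, H}⁺ = {A, B, C, D, E, F, G, H}, which is every attribute, so {A, F, H} is a candidate key.
No proper subset of any of these is a key, and no other minimal superkey exists.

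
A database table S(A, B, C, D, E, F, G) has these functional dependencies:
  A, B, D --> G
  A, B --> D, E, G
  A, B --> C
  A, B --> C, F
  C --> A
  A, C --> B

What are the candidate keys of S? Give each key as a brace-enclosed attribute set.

{A, B}, {C}

{C}⁺ = {A, B, C, D, E, F, G} — all of the relation — so {C} is a candidate key.
{A, B}⁺ = {A, B, C, D, E, F, G} — all of the relation — so {A, B} is a candidate key.
These are minimal and exhaustive — every other superkey contains one of them.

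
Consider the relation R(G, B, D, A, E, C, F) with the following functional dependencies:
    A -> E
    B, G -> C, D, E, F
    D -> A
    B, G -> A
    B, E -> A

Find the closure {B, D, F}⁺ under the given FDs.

Start with {B, D, F}.
D -> A applies; add {A} → now {A, B, D, F}.
A -> E applies; add {E} → now {A, B, D, E, F}.
No further FD applies.

{A, B, D, E, F}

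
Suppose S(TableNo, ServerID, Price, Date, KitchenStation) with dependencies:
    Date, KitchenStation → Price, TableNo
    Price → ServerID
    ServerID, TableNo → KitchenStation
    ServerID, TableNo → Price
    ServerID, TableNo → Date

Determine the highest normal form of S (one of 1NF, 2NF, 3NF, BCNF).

3NF

Candidate keys: {Date, KitchenStation}, {Price, TableNo}, {ServerID, TableNo}. Prime attributes: {Date, KitchenStation, Price, ServerID, TableNo}.
Price → ServerID breaks BCNF: {Price}⁺ = {Price, ServerID}, so {Price} is not a superkey.
Its right-hand attributes {ServerID} are all prime, as are those of every other non-superkey FD — the relation is in 3NF.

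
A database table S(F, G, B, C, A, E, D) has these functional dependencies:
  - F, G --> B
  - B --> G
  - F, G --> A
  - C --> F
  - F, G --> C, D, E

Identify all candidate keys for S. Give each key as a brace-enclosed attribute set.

Closure of {B, C} is {A, B, C, D, E, F, G}, the whole schema; {B, C} is a candidate key.
Closure of {B, F} is {A, B, C, D, E, F, G}, the whole schema; {B, F} is a candidate key.
Closure of {C, G} is {A, B, C, D, E, F, G}, the whole schema; {C, G} is a candidate key.
Closure of {F, G} is {A, B, C, D, E, F, G}, the whole schema; {F, G} is a candidate key.
Any other superkey properly contains one of these, so there are no further candidate keys.

{B, C}, {B, F}, {C, G}, {F, G}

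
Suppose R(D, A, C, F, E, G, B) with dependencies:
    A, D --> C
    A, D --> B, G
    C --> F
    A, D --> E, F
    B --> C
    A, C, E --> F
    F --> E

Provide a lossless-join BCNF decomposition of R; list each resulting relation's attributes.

{A, B, D, G}; {B, C}; {C, F}; {E, F}

Candidate key of the original relation: {A, D}.
{A, B, C, D, E, F, G}: {C} determines {C, E, F} here but is not a superkey — split on C --> E, F, giving {C, E, F} and {A, B, C, D, G}.
{C, E, F}: {F} determines {E, F} here but is not a superkey — split on F --> E, giving {E, F} and {C, F}.
{E, F} is in BCNF.
{C, F} is in BCNF.
{A, B, C, D, G}: {B} determines {B, C} here but is not a superkey — split on B --> C, giving {B, C} and {A, B, D, G}.
{B, C} is in BCNF.
{A, B, D, G} is in BCNF.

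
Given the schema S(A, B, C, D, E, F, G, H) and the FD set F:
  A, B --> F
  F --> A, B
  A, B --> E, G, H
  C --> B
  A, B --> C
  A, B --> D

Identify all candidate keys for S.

{A, B}, {A, C}, {F}

{F}⁺ = {A, B, C, D, E, F, G, H}, which is every attribute, so {F} is a candidate key.
{A, B}⁺ = {A, B, C, D, E, F, G, H}, which is every attribute, so {A, B} is a candidate key.
{A, C}⁺ = {A, B, C, D, E, F, G, H}, which is every attribute, so {A, C} is a candidate key.
No proper subset of any of these is a key, and no other minimal superkey exists.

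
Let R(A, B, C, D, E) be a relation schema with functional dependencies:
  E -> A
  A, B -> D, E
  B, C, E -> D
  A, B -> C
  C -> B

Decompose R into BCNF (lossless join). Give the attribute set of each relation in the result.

Candidate keys of the original relation: {A, B}, {A, C}, {B, E}, {C, E}.
{A, B, C, D, E}: {E} determines {A, E} here but is not a superkey — split on E -> A, giving {A, E} and {B, C, D, E}.
{A, E}: every determinant is a superkey — BCNF.
{B, C, D, E}: {C} determines {B, C} here but is not a superkey — split on C -> B, giving {B, C} and {C, D, E}.
{B, C}: every determinant is a superkey — BCNF.
{C, D, E}: every determinant is a superkey — BCNF.

{A, E}; {B, C}; {C, D, E}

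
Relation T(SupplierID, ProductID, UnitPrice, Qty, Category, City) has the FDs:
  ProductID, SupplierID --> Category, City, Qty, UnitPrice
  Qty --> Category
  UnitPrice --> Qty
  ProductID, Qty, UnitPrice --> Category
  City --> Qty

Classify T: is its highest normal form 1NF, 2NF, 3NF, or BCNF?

2NF

Candidate key: {ProductID, SupplierID}. Prime attributes: {ProductID, SupplierID}.
Qty --> Category: {Qty}⁺ = {Category, Qty}, which is not all of the attributes, so the left side is not a superkey — BCNF is violated.
Qty --> Category determines the non-prime attribute {Category} from a non-superkey — 3NF is violated.
No non-prime attribute depends on a proper subset of any candidate key, so 2NF holds.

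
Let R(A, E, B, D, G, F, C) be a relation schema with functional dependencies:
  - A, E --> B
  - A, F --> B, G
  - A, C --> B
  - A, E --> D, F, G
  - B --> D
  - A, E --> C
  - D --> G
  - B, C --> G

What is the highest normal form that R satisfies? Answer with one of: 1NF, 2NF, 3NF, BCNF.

2NF

Candidate key: {A, E}. Prime attributes: {A, E}.
A, F --> B, G: {A, F}⁺ = {A, B, D, F, G}, which is not all of the attributes, so the left side is not a superkey — BCNF is violated.
A, F --> B, G determines the non-prime attributes {B, G} from a non-superkey — 3NF is violated.
No non-prime attribute depends on a proper subset of any candidate key, so 2NF holds.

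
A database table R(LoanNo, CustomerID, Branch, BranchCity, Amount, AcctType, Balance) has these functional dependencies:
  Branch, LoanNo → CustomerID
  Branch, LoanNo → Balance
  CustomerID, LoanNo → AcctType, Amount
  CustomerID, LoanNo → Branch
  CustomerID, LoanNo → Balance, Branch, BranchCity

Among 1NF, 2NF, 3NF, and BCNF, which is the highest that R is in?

Candidate keys: {Branch, LoanNo}, {CustomerID, LoanNo}. Prime attributes: {Branch, CustomerID, LoanNo}.
Every FD has a superkey on the left, so the relation is in BCNF.

BCNF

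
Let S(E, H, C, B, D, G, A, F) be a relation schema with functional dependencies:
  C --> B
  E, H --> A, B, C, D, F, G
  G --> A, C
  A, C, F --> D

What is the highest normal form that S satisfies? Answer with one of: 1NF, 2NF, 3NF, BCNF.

Candidate key: {E, H}. Prime attributes: {E, H}.
C --> B: {C}⁺ = {B, C}, which is not all of the attributes, so the left side is not a superkey — BCNF is violated.
Because {B} is non-prime and the left side of C --> B is not a superkey, the relation is not in 3NF.
No proper subset of a key has a non-prime attribute in its closure, so there is no partial dependency; 2NF holds.

2NF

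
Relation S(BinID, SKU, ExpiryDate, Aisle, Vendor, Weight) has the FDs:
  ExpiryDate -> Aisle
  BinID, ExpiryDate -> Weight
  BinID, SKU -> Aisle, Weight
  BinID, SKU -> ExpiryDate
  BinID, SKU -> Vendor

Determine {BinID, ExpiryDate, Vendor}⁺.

{Aisle, BinID, ExpiryDate, Vendor, Weight}

Start with {BinID, ExpiryDate, Vendor}.
ExpiryDate -> Aisle applies; add {Aisle} → now {Aisle, BinID, ExpiryDate, Vendor}.
BinID, ExpiryDate -> Weight applies; add {Weight} → now {Aisle, BinID, ExpiryDate, Vendor, Weight}.
No further FD applies.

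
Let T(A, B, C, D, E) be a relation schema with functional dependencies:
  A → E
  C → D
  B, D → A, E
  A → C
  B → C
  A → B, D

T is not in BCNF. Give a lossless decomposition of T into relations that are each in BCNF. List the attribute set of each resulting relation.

{A, B, C, E}; {C, D}

Candidate keys of the original relation: {A}, {B}.
{A, B, C, D, E}: {C} determines {C, D} here but is not a superkey — split on C → D, giving {C, D} and {A, B, C, E}.
{C, D} is in BCNF.
{A, B, C, E} is in BCNF.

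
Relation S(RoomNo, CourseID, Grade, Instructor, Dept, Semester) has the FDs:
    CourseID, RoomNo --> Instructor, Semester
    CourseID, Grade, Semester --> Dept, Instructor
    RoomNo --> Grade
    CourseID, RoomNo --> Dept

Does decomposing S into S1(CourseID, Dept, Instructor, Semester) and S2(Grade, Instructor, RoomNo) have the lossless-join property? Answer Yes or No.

Common attributes: {Instructor}; their closure is {Instructor}.
The closure covers neither S1 nor S2 entirely; the join is not lossless.

No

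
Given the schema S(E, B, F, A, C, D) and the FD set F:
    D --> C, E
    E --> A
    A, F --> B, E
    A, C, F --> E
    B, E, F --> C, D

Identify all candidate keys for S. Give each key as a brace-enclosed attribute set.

No FD produces {F}, so it must be in every candidate key.
{A, F}⁺ = {A, B, C, D, E, F} — all of the relation — so {A, F} is a candidate key.
{D, F}⁺ = {A, B, C, D, E, F} — all of the relation — so {D, F} is a candidate key.
{E, F}⁺ = {A, B, C, D, E, F} — all of the relation — so {E, F} is a candidate key.
No proper subset of any of these is a key, and no other minimal superkey exists.

{A, F}, {D, F}, {E, F}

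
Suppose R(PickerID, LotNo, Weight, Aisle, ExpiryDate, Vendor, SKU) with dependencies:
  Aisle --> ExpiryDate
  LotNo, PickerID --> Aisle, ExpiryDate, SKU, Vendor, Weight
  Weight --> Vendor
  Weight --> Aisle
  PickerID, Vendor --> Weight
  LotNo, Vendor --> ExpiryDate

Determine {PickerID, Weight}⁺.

Start with {PickerID, Weight}.
Weight --> Vendor applies; add {Vendor} → now {PickerID, Vendor, Weight}.
Weight --> Aisle applies; add {Aisle} → now {Aisle, PickerID, Vendor, Weight}.
Aisle --> ExpiryDate applies; add {ExpiryDate} → now {Aisle, ExpiryDate, PickerID, Vendor, Weight}.
No further FD applies.

{Aisle, ExpiryDate, PickerID, Vendor, Weight}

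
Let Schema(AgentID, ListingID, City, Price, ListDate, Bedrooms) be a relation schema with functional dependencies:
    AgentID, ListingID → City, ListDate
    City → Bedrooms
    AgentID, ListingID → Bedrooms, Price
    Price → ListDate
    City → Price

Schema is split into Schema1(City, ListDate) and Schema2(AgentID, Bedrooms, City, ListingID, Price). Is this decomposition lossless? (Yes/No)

Yes

Schema1 ∩ Schema2 = {City}; its closure under F is {Bedrooms, City, ListDate, Price}.
This includes all of Schema1, so the common attributes are a superkey of Schema1 — the join is lossless.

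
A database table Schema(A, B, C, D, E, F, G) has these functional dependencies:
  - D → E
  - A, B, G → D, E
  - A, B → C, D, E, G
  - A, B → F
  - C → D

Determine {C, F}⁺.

Start with {C, F}.
C → D applies; add {D} → now {C, D, F}.
D → E applies; add {E} → now {C, D, E, F}.
No further FD applies.

{C, D, E, F}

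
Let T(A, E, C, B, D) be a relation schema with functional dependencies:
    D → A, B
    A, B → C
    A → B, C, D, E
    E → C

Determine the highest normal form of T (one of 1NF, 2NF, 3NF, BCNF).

Candidate keys: {A}, {D}. Prime attributes: {A, D}.
E → C breaks BCNF: {E}⁺ = {C, E}, so {E} is not a superkey.
E → C has non-prime {C} on the right and a non-superkey on the left, so 3NF fails.
All keys have size 1, which rules out partial dependencies — 2NF is satisfied.

2NF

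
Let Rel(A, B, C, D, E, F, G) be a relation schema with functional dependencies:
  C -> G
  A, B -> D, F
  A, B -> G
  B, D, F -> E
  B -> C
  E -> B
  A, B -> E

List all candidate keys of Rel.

Attributes never on any right-hand side: {A} — every candidate key must contain it.
{A, B} is a candidate key since {A, B}⁺ = {A, B, C, D, E, F, G} covers every attribute.
{A, E} is a candidate key since {A, E}⁺ = {A, B, C, D, E, F, G} covers every attribute.
Any other superkey properly contains one of these, so there are no further candidate keys.

{A, B}, {A, E}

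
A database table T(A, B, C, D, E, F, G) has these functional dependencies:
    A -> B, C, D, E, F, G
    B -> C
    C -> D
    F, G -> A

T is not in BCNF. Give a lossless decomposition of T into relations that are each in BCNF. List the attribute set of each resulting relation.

{A, B, E, F, G}; {B, C}; {C, D}

Candidate keys of the original relation: {A}, {F, G}.
Within {A, B, C, D, E, F, G}: {B}⁺ ∩ {A, B, C, D, E, F, G} = {B, C, D}, not the whole set, so B -> C, D violates BCNF; decompose into {B, C, D} and {A, B, E, F, G}.
Within {B, C, D}: {C}⁺ ∩ {B, C, D} = {C, D}, not the whole set, so C -> D violates BCNF; decompose into {C, D} and {B, C}.
{C, D}: every determinant is a superkey — BCNF.
{B, C}: every determinant is a superkey — BCNF.
{A, B, E, F, G}: every determinant is a superkey — BCNF.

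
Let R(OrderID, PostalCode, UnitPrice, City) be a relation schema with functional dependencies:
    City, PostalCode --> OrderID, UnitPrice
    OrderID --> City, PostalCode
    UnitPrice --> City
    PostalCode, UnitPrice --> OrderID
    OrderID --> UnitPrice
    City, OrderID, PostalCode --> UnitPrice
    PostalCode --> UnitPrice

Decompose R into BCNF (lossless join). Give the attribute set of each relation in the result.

Candidate keys of the original relation: {OrderID}, {PostalCode}.
Within {City, OrderID, PostalCode, UnitPrice}: {UnitPrice}⁺ ∩ {City, OrderID, PostalCode, UnitPrice} = {City, UnitPrice}, not the whole set, so UnitPrice --> City violates BCNF; decompose into {City, UnitPrice} and {OrderID, PostalCode, UnitPrice}.
{City, UnitPrice}: every determinant is a superkey — BCNF.
{OrderID, PostalCode, UnitPrice}: every determinant is a superkey — BCNF.

{City, UnitPrice}; {OrderID, PostalCode, UnitPrice}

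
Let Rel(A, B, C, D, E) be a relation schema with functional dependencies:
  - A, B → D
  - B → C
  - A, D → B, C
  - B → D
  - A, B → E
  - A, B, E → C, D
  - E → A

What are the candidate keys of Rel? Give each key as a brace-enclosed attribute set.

{A, B}, {A, D}, {B, E}, {D, E}

{A, B}⁺ = {A, B, C, D, E}, which is every attribute, so {A, B} is a candidate key.
{A, D}⁺ = {A, B, C, D, E}, which is every attribute, so {A, D} is a candidate key.
{B, E}⁺ = {A, B, C, D, E}, which is every attribute, so {B, E} is a candidate key.
{D, E}⁺ = {A, B, C, D, E}, which is every attribute, so {D, E} is a candidate key.
These are minimal and exhaustive — every other superkey contains one of them.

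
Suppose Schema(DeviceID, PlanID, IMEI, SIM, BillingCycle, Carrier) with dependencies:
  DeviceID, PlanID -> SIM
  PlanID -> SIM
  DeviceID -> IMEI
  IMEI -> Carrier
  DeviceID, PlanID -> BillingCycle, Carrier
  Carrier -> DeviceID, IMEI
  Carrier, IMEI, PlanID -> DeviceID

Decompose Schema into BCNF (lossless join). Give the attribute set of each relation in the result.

{BillingCycle, DeviceID, PlanID}; {Carrier, DeviceID, IMEI}; {PlanID, SIM}

Candidate keys of the original relation: {Carrier, PlanID}, {DeviceID, PlanID}, {IMEI, PlanID}.
Within {BillingCycle, Carrier, DeviceID, IMEI, PlanID, SIM}: {PlanID}⁺ ∩ {BillingCycle, Carrier, DeviceID, IMEI, PlanID, SIM} = {PlanID, SIM}, not the whole set, so PlanID -> SIM violates BCNF; decompose into {PlanID, SIM} and {BillingCycle, Carrier, DeviceID, IMEI, PlanID}.
{PlanID, SIM}: every determinant is a superkey — BCNF.
Within {BillingCycle, Carrier, DeviceID, IMEI, PlanID}: {DeviceID}⁺ ∩ {BillingCycle, Carrier, DeviceID, IMEI, PlanID} = {Carrier, DeviceID, IMEI}, not the whole set, so DeviceID -> Carrier, IMEI violates BCNF; decompose into {Carrier, DeviceID, IMEI} and {BillingCycle, DeviceID, PlanID}.
{Carrier, DeviceID, IMEI}: every determinant is a superkey — BCNF.
{BillingCycle, DeviceID, PlanID}: every determinant is a superkey — BCNF.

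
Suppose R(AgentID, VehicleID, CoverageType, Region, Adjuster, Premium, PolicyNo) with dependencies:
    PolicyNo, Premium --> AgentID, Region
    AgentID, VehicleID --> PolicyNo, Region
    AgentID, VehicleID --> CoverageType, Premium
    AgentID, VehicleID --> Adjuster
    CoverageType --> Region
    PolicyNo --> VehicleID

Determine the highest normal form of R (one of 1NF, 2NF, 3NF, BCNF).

Candidate keys: {AgentID, PolicyNo}, {AgentID, VehicleID}, {PolicyNo, Premium}. Prime attributes: {AgentID, PolicyNo, Premium, VehicleID}.
CoverageType --> Region breaks BCNF: {CoverageType}⁺ = {CoverageType, Region}, so {CoverageType} is not a superkey.
CoverageType --> Region determines the non-prime attribute {Region} from a non-superkey — 3NF is violated.
No non-prime attribute depends on a proper subset of any candidate key, so 2NF holds.

2NF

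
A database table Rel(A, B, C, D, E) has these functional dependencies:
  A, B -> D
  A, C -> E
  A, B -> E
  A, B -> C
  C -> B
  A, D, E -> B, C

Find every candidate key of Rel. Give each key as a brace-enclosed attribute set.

{A} never appears on the right of any FD, so every key must include it.
Closure of {A, B} is {A, B, C, D, E}, the whole schema; {A, B} is a candidate key.
Closure of {A, C} is {A, B, C, D, E}, the whole schema; {A, C} is a candidate key.
Closure of {A, D, E} is {A, B, C, D, E}, the whole schema; {A, D, E} is a candidate key.
No proper subset of any of these is a key, and no other minimal superkey exists.

{A, B}, {A, C}, {A, D, E}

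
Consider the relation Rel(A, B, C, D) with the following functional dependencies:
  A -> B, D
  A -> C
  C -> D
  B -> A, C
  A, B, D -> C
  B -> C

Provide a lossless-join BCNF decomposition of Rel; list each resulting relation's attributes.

{A, B, C}; {C, D}

Candidate keys of the original relation: {A}, {B}.
Within {A, B, C, D}: {C}⁺ ∩ {A, B, C, D} = {C, D}, not the whole set, so C -> D violates BCNF; decompose into {C, D} and {A, B, C}.
{C, D} is in BCNF.
{A, B, C} is in BCNF.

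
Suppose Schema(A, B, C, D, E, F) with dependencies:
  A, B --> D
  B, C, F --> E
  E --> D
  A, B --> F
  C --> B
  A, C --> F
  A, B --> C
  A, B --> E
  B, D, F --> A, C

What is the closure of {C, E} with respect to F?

{B, C, D, E}

Start with {C, E}.
E --> D applies; add {D} → now {C, D, E}.
C --> B applies; add {B} → now {B, C, D, E}.
No further FD applies.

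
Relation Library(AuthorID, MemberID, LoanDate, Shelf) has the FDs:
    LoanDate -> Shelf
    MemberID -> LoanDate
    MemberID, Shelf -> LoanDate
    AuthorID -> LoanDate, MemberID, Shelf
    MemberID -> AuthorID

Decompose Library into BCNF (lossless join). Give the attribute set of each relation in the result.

{AuthorID, LoanDate, MemberID}; {LoanDate, Shelf}

Candidate keys of the original relation: {AuthorID}, {MemberID}.
Within {AuthorID, LoanDate, MemberID, Shelf}: {LoanDate}⁺ ∩ {AuthorID, LoanDate, MemberID, Shelf} = {LoanDate, Shelf}, not the whole set, so LoanDate -> Shelf violates BCNF; decompose into {LoanDate, Shelf} and {AuthorID, LoanDate, MemberID}.
{LoanDate, Shelf} has no BCNF violation.
{AuthorID, LoanDate, MemberID} has no BCNF violation.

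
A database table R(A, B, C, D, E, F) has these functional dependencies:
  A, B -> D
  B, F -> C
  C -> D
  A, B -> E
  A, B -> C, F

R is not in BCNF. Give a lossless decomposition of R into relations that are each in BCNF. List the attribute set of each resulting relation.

{A, B, E, F}; {B, C, F}; {C, D}

Candidate key of the original relation: {A, B}.
{A, B, C, D, E, F}: {B, F} determines {B, C, D, F} here but is not a superkey — split on B, F -> C, D, giving {B, C, D, F} and {A, B, E, F}.
{B, C, D, F}: {C} determines {C, D} here but is not a superkey — split on C -> D, giving {C, D} and {B, C, F}.
{C, D} is in BCNF.
{B, C, F} is in BCNF.
{A, B, E, F} is in BCNF.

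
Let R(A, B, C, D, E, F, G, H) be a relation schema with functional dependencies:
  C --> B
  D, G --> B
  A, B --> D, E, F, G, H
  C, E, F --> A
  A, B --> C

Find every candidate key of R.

{A, B}⁺ = {A, B, C, D, E, F, G, H}, which is every attribute, so {A, B} is a candidate key.
{A, C}⁺ = {A, B, C, D, E, F, G, H}, which is every attribute, so {A, C} is a candidate key.
{A, D, G}⁺ = {A, B, C, D, E, F, G, H}, which is every attribute, so {A, D, G} is a candidate key.
{C, E, F}⁺ = {A, B, C, D, E, F, G, H}, which is every attribute, so {C, E, F} is a candidate key.
These are minimal and exhaustive — every other superkey contains one of them.

{A, B}, {A, C}, {A, D, G}, {C, E, F}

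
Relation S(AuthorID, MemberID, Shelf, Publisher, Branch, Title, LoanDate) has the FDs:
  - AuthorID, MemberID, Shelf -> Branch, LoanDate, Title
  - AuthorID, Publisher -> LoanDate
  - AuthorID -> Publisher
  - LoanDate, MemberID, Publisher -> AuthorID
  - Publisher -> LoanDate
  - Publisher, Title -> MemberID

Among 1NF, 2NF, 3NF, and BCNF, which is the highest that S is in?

Candidate keys: {AuthorID, MemberID, Shelf}, {AuthorID, Shelf, Title}, {MemberID, Publisher, Shelf}, {Publisher, Shelf, Title}. Prime attributes: {AuthorID, MemberID, Publisher, Shelf, Title}.
For AuthorID, Publisher -> LoanDate we have {AuthorID, Publisher}⁺ = {AuthorID, LoanDate, Publisher}; {AuthorID, Publisher} is not a superkey, so BCNF fails.
Because {LoanDate} is non-prime and the left side of AuthorID, Publisher -> LoanDate is not a superkey, the relation is not in 3NF.
The proper key subset {AuthorID} of {AuthorID, MemberID, Shelf} determines non-prime {LoanDate}, so the relation is not even in 2NF.

1NF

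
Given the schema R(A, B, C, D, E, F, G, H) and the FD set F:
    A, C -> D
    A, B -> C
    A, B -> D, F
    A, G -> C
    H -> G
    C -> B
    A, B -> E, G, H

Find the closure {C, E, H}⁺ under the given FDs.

Start with {C, E, H}.
H -> G applies; add {G} → now {C, E, G, H}.
C -> B applies; add {B} → now {B, C, E, G, H}.
No further FD applies.

{B, C, E, G, H}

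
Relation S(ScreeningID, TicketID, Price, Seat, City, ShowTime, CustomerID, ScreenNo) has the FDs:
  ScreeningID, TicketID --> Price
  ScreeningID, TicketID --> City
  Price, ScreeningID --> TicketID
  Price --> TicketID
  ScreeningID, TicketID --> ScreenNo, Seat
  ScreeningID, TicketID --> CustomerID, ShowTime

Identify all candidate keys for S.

Attributes never on any right-hand side: {ScreeningID} — every candidate key must contain it.
{Price, ScreeningID} is a candidate key since {Price, ScreeningID}⁺ = {City, CustomerID, Price, ScreenNo, ScreeningID, Seat, ShowTime, TicketID} covers every attribute.
{ScreeningID, TicketID} is a candidate key since {ScreeningID, TicketID}⁺ = {City, CustomerID, Price, ScreenNo, ScreeningID, Seat, ShowTime, TicketID} covers every attribute.
No proper subset of any of these is a key, and no other minimal superkey exists.

{Price, ScreeningID}, {ScreeningID, TicketID}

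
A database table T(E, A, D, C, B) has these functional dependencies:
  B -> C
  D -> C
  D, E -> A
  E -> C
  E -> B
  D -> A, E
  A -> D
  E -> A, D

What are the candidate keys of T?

Closure of {A} is {A, B, C, D, E}, the whole schema; {A} is a candidate key.
Closure of {D} is {A, B, C, D, E}, the whole schema; {D} is a candidate key.
Closure of {E} is {A, B, C, D, E}, the whole schema; {E} is a candidate key.
No proper subset of any of these is a key, and no other minimal superkey exists.

{A}, {D}, {E}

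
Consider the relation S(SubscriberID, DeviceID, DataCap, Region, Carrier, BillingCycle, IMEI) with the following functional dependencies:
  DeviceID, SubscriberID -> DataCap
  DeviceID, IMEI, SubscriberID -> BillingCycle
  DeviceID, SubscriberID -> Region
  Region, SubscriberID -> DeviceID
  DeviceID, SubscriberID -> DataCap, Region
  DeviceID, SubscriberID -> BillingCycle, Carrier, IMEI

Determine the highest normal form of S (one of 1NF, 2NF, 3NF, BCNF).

Candidate keys: {DeviceID, SubscriberID}, {Region, SubscriberID}. Prime attributes: {DeviceID, Region, SubscriberID}.
Every FD has a superkey on the left, so the relation is in BCNF.

BCNF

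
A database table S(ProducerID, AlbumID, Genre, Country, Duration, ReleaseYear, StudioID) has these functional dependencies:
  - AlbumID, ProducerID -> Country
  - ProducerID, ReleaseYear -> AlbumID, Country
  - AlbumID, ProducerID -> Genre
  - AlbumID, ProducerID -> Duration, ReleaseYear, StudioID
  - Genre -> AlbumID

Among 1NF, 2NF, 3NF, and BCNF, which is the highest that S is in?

3NF

Candidate keys: {AlbumID, ProducerID}, {Genre, ProducerID}, {ProducerID, ReleaseYear}. Prime attributes: {AlbumID, Genre, ProducerID, ReleaseYear}.
Genre -> AlbumID breaks BCNF: {Genre}⁺ = {AlbumID, Genre}, so {Genre} is not a superkey.
But every attribute on its right side ({AlbumID}) is prime, and the same holds for every other non-superkey FD, so 3NF still holds.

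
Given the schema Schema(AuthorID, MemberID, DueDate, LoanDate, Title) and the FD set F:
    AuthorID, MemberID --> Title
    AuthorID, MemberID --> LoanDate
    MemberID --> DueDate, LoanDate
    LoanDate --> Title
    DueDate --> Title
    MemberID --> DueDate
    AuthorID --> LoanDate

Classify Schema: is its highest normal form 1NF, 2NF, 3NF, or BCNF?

Candidate key: {AuthorID, MemberID}. Prime attributes: {AuthorID, MemberID}.
MemberID --> DueDate, LoanDate: {MemberID}⁺ = {DueDate, LoanDate, MemberID, Title}, which is not all of the attributes, so the left side is not a superkey — BCNF is violated.
MemberID --> DueDate, LoanDate has non-prime {DueDate, LoanDate} on the right and a non-superkey on the left, so 3NF fails.
Since {AuthorID} ⊂ {AuthorID, MemberID} and {AuthorID}⁺ ⊇ {LoanDate, Title} with {LoanDate, Title} non-prime, there is a partial dependency; 2NF fails.

1NF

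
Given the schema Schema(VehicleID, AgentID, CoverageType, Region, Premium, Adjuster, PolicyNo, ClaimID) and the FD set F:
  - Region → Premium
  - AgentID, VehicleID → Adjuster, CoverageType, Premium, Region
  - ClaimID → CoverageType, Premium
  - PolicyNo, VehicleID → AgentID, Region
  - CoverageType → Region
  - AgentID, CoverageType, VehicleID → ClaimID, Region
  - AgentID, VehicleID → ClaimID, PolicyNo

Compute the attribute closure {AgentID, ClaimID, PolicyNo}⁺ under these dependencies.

{AgentID, ClaimID, CoverageType, PolicyNo, Premium, Region}

Start with {AgentID, ClaimID, PolicyNo}.
ClaimID → CoverageType, Premium applies; add {CoverageType, Premium} → now {AgentID, ClaimID, CoverageType, PolicyNo, Premium}.
CoverageType → Region applies; add {Region} → now {AgentID, ClaimID, CoverageType, PolicyNo, Premium, Region}.
No further FD applies.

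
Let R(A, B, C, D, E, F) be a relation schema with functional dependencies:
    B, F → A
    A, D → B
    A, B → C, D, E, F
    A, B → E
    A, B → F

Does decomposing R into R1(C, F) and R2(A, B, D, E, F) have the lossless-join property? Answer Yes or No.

No

The shared attributes are {F} and {F}⁺ = {F}.
R1 ⊄ {F} and R2 ⊄ {F}, so the split is lossy.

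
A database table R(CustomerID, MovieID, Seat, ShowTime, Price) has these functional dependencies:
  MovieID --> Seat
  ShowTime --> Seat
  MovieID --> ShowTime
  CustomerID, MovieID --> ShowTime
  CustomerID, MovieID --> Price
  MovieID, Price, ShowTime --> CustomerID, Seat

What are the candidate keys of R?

Attributes never on any right-hand side: {MovieID} — every candidate key must contain it.
{CustomerID, MovieID}⁺ = {CustomerID, MovieID, Price, Seat, ShowTime}, which is every attribute, so {CustomerID, MovieID} is a candidate key.
{MovieID, Price}⁺ = {CustomerID, MovieID, Price, Seat, ShowTime}, which is every attribute, so {MovieID, Price} is a candidate key.
Any other superkey properly contains one of these, so there are no further candidate keys.

{CustomerID, MovieID}, {MovieID, Price}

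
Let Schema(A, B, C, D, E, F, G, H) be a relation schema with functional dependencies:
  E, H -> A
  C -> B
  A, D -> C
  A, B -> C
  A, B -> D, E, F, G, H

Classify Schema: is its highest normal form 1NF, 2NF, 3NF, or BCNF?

3NF

Candidate keys: {A, B}, {A, C}, {A, D}, {B, E, H}, {C, E, H}, {D, E, H}. Prime attributes: {A, B, C, D, E, H}.
For E, H -> A we have {E, H}⁺ = {A, E, H}; {E, H} is not a superkey, so BCNF fails.
Its right-hand attributes {A} are all prime, as are those of every other non-superkey FD — the relation is in 3NF.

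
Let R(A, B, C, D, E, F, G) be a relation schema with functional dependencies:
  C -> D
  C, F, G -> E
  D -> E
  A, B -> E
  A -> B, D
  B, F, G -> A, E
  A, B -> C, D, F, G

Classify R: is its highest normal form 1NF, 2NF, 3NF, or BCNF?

Candidate keys: {A}, {B, F, G}. Prime attributes: {A, B, F, G}.
C -> D breaks BCNF: {C}⁺ = {C, D, E}, so {C} is not a superkey.
C -> D determines the non-prime attribute {D} from a non-superkey — 3NF is violated.
Checking every proper subset of each key, none determines a non-prime attribute — 2NF is satisfied.

2NF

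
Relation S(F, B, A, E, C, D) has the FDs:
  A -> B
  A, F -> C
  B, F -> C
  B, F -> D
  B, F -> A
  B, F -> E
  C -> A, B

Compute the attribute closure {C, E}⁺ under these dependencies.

Start with {C, E}.
C -> A, B applies; add {A, B} → now {A, B, C, E}.
No further FD applies.

{A, B, C, E}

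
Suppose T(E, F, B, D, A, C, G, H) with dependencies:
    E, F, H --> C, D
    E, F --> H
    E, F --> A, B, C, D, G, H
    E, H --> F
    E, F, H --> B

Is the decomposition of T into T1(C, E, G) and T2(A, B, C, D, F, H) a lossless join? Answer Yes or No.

No

Common attributes: {C}; their closure is {C}.
T1 ⊄ {C} and T2 ⊄ {C}, so the split is lossy.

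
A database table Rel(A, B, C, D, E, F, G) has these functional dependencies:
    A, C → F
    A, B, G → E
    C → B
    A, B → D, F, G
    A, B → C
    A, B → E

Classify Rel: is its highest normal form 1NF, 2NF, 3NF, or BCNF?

3NF

Candidate keys: {A, B}, {A, C}. Prime attributes: {A, B, C}.
For C → B we have {C}⁺ = {B, C}; {C} is not a superkey, so BCNF fails.
Since {B} ⊆ prime attributes and every other non-superkey FD also has a prime right side, the schema is in 3NF.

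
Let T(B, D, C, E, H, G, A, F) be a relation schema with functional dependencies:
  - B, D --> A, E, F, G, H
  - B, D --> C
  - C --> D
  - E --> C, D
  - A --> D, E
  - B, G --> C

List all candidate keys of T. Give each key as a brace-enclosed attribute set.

Attributes never on any right-hand side: {B} — every candidate key must contain it.
{A, B}⁺ = {A, B, C, D, E, F, G, H} — all of the relation — so {A, B} is a candidate key.
{B, C}⁺ = {A, B, C, D, E, F, G, H} — all of the relation — so {B, C} is a candidate key.
{B, D}⁺ = {A, B, C, D, E, F, G, H} — all of the relation — so {B, D} is a candidate key.
{B, E}⁺ = {A, B, C, D, E, F, G, H} — all of the relation — so {B, E} is a candidate key.
{B, G}⁺ = {A, B, C, D, E, F, G, H} — all of the relation — so {B, G} is a candidate key.
Any other superkey properly contains one of these, so there are no further candidate keys.

{A, B}, {B, C}, {B, D}, {B, E}, {B, G}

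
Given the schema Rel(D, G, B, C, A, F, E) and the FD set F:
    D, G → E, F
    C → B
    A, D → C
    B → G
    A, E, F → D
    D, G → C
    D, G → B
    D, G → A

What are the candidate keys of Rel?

{A, D}, {A, E, F}, {B, D}, {C, D}, {D, G}

{A, D}⁺ = {A, B, C, D, E, F, G} — all of the relation — so {A, D} is a candidate key.
{B, D}⁺ = {A, B, C, D, E, F, G} — all of the relation — so {B, D} is a candidate key.
{C, D}⁺ = {A, B, C, D, E, F, G} — all of the relation — so {C, D} is a candidate key.
{D, G}⁺ = {A, B, C, D, E, F, G} — all of the relation — so {D, G} is a candidate key.
{A, E, F}⁺ = {A, B, C, D, E, F, G} — all of the relation — so {A, E, F} is a candidate key.
No proper subset of any of these is a key, and no other minimal superkey exists.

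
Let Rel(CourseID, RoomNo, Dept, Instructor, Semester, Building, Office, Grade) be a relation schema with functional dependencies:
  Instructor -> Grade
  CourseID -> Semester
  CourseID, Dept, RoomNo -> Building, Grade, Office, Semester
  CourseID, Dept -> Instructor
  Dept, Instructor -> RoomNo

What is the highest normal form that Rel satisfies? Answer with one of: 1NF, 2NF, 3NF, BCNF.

1NF

Candidate key: {CourseID, Dept}. Prime attributes: {CourseID, Dept}.
For Instructor -> Grade we have {Instructor}⁺ = {Grade, Instructor}; {Instructor} is not a superkey, so BCNF fails.
Instructor -> Grade has non-prime {Grade} on the right and a non-superkey on the left, so 3NF fails.
{CourseID} is a proper subset of the key {CourseID, Dept}, and {CourseID}⁺ contains the non-prime attribute {Semester} — a partial dependency, so 2NF is violated.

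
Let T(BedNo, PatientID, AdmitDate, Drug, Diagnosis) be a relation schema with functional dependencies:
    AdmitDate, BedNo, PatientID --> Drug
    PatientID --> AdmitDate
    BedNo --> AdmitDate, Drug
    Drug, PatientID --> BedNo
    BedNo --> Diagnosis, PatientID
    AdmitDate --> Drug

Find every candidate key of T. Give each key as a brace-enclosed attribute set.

Closure of {BedNo} is {AdmitDate, BedNo, Diagnosis, Drug, PatientID}, the whole schema; {BedNo} is a candidate key.
Closure of {PatientID} is {AdmitDate, BedNo, Diagnosis, Drug, PatientID}, the whole schema; {PatientID} is a candidate key.
No proper subset of any of these is a key, and no other minimal superkey exists.

{BedNo}, {PatientID}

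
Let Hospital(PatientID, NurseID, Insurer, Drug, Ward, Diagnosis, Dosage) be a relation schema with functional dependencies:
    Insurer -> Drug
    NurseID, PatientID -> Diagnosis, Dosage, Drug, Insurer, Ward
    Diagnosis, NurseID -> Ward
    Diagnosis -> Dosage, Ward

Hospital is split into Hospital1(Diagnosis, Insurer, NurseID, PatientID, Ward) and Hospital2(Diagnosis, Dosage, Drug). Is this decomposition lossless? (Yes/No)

Common attributes: {Diagnosis}; their closure is {Diagnosis, Dosage, Ward}.
Neither Hospital1 nor Hospital2 is contained in that closure, so the decomposition is lossy.

No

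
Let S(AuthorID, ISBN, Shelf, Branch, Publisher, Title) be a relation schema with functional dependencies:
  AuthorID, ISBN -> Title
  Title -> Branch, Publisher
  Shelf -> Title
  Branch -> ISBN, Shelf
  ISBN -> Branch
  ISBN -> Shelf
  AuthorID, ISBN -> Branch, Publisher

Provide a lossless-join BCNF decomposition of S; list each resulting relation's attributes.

Candidate keys of the original relation: {AuthorID, Branch}, {AuthorID, ISBN}, {AuthorID, Shelf}, {AuthorID, Title}.
Within {AuthorID, Branch, ISBN, Publisher, Shelf, Title}: {Title}⁺ ∩ {AuthorID, Branch, ISBN, Publisher, Shelf, Title} = {Branch, ISBN, Publisher, Shelf, Title}, not the whole set, so Title -> Branch, ISBN, Publisher, Shelf violates BCNF; decompose into {Branch, ISBN, Publisher, Shelf, Title} and {AuthorID, Title}.
{Branch, ISBN, Publisher, Shelf, Title} is in BCNF.
{AuthorID, Title} is in BCNF.

{AuthorID, Title}; {Branch, ISBN, Publisher, Shelf, Title}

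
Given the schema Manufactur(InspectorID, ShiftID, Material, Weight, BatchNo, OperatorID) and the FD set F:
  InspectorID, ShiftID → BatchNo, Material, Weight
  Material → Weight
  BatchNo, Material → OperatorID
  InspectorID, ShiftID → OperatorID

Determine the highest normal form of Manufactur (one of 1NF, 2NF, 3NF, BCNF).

2NF

Candidate key: {InspectorID, ShiftID}. Prime attributes: {InspectorID, ShiftID}.
Material → Weight: {Material}⁺ = {Material, Weight}, which is not all of the attributes, so the left side is not a superkey — BCNF is violated.
Because {Weight} is non-prime and the left side of Material → Weight is not a superkey, the relation is not in 3NF.
Checking every proper subset of each key, none determines a non-prime attribute — 2NF is satisfied.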